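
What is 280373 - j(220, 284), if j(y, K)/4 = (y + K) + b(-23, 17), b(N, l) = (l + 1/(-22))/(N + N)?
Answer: 70424694/253 ≈ 2.7836e+5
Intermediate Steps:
b(N, l) = (-1/22 + l)/(2*N) (b(N, l) = (l - 1/22)/((2*N)) = (-1/22 + l)*(1/(2*N)) = (-1/22 + l)/(2*N))
j(y, K) = -373/253 + 4*K + 4*y (j(y, K) = 4*((y + K) + (1/44)*(-1 + 22*17)/(-23)) = 4*((K + y) + (1/44)*(-1/23)*(-1 + 374)) = 4*((K + y) + (1/44)*(-1/23)*373) = 4*((K + y) - 373/1012) = 4*(-373/1012 + K + y) = -373/253 + 4*K + 4*y)
280373 - j(220, 284) = 280373 - (-373/253 + 4*284 + 4*220) = 280373 - (-373/253 + 1136 + 880) = 280373 - 1*509675/253 = 280373 - 509675/253 = 70424694/253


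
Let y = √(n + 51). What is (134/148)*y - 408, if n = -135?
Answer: -408 + 67*I*√21/37 ≈ -408.0 + 8.2982*I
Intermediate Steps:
y = 2*I*√21 (y = √(-135 + 51) = √(-84) = 2*I*√21 ≈ 9.1651*I)
(134/148)*y - 408 = (134/148)*(2*I*√21) - 408 = (134*(1/148))*(2*I*√21) - 408 = 67*(2*I*√21)/74 - 408 = 67*I*√21/37 - 408 = -408 + 67*I*√21/37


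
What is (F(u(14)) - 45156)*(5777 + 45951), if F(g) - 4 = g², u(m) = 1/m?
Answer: -114445497212/49 ≈ -2.3356e+9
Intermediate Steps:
u(m) = 1/m
F(g) = 4 + g²
(F(u(14)) - 45156)*(5777 + 45951) = ((4 + (1/14)²) - 45156)*(5777 + 45951) = ((4 + (1/14)²) - 45156)*51728 = ((4 + 1/196) - 45156)*51728 = (785/196 - 45156)*51728 = -8849791/196*51728 = -114445497212/49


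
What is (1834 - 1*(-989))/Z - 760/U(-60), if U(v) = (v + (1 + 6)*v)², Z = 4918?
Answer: 8083519/14163840 ≈ 0.57071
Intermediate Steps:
U(v) = 64*v² (U(v) = (v + 7*v)² = (8*v)² = 64*v²)
(1834 - 1*(-989))/Z - 760/U(-60) = (1834 - 1*(-989))/4918 - 760/(64*(-60)²) = (1834 + 989)*(1/4918) - 760/(64*3600) = 2823*(1/4918) - 760/230400 = 2823/4918 - 760*1/230400 = 2823/4918 - 19/5760 = 8083519/14163840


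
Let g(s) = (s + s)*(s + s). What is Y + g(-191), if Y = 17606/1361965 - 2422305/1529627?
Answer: 27636360814981587/189390767005 ≈ 1.4592e+5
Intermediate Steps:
g(s) = 4*s**2 (g(s) = (2*s)*(2*s) = 4*s**2)
Y = -297469456033/189390767005 (Y = 17606*(1/1361965) - 2422305*1/1529627 = 17606/1361965 - 2422305/1529627 = -297469456033/189390767005 ≈ -1.5707)
Y + g(-191) = -297469456033/189390767005 + 4*(-191)**2 = -297469456033/189390767005 + 4*36481 = -297469456033/189390767005 + 145924 = 27636360814981587/189390767005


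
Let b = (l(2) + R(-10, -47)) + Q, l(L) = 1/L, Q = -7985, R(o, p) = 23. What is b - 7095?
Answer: -30113/2 ≈ -15057.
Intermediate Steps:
b = -15923/2 (b = (1/2 + 23) - 7985 = 47/2 - 7985 = -15923/2 ≈ -7961.5)
b - 7095 = -15923/2 - 7095 = -30113/2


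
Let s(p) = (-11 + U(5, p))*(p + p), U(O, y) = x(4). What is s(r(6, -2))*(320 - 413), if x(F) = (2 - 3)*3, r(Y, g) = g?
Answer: -5208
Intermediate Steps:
x(F) = -3 (x(F) = -1*3 = -3)
U(O, y) = -3
s(p) = -28*p (s(p) = (-11 - 3)*(p + p) = -28*p)
s(r(6, -2))*(320 - 413) = (-28*(-2))*(320 - 413) = 56*(-93) = -5208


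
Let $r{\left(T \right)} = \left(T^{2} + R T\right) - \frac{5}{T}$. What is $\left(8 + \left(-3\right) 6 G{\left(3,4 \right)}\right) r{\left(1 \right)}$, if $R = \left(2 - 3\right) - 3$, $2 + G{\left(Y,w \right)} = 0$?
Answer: $-352$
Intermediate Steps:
$G{\left(Y,w \right)} = -2$ ($G{\left(Y,w \right)} = -2 + 0 = -2$)
$R = -4$ ($R = -1 - 3 = -4$)
$r{\left(T \right)} = T^{2} - \frac{5}{T} - 4 T$ ($r{\left(T \right)} = \left(T^{2} - 4 T\right) - \frac{5}{T} = T^{2} - \frac{5}{T} - 4 T$)
$\left(8 + \left(-3\right) 6 G{\left(3,4 \right)}\right) r{\left(1 \right)} = \left(8 + \left(-3\right) 6 \left(-2\right)\right) \frac{-5 + 1^{2} \left(-4 + 1\right)}{1} = \left(8 - -36\right) 1 \left(-5 + 1 \left(-3\right)\right) = \left(8 + 36\right) 1 \left(-5 - 3\right) = 44 \cdot 1 \left(-8\right) = 44 \left(-8\right) = -352$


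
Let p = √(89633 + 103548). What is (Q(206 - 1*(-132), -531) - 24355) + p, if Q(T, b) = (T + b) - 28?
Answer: -24576 + √193181 ≈ -24136.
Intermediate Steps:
Q(T, b) = -28 + T + b
p = √193181 ≈ 439.52
(Q(206 - 1*(-132), -531) - 24355) + p = ((-28 + (206 - 1*(-132)) - 531) - 24355) + √193181 = ((-28 + (206 + 132) - 531) - 24355) + √193181 = ((-28 + 338 - 531) - 24355) + √193181 = (-221 - 24355) + √193181 = -24576 + √193181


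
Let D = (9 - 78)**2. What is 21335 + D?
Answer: 26096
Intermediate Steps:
D = 4761 (D = (-69)**2 = 4761)
21335 + D = 21335 + 4761 = 26096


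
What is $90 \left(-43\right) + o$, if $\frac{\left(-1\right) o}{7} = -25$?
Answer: $-3695$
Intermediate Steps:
$o = 175$ ($o = \left(-7\right) \left(-25\right) = 175$)
$90 \left(-43\right) + o = 90 \left(-43\right) + 175 = -3870 + 175 = -3695$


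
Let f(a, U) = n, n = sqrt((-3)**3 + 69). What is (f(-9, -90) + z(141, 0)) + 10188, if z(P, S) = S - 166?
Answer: 10022 + sqrt(42) ≈ 10028.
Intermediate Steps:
z(P, S) = -166 + S
n = sqrt(42) (n = sqrt(-27 + 69) = sqrt(42) ≈ 6.4807)
f(a, U) = sqrt(42)
(f(-9, -90) + z(141, 0)) + 10188 = (sqrt(42) + (-166 + 0)) + 10188 = (sqrt(42) - 166) + 10188 = (-166 + sqrt(42)) + 10188 = 10022 + sqrt(42)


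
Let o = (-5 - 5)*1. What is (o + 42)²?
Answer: 1024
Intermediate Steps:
o = -10 (o = -10*1 = -10)
(o + 42)² = (-10 + 42)² = 32² = 1024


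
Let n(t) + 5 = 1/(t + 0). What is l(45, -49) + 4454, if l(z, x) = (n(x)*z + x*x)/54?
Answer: 11891863/2646 ≈ 4494.3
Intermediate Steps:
n(t) = -5 + 1/t (n(t) = -5 + 1/(t + 0) = -5 + 1/t)
l(z, x) = x²/54 + z*(-5 + 1/x)/54 (l(z, x) = ((-5 + 1/x)*z + x*x)/54 = (z*(-5 + 1/x) + x²)*(1/54) = (x² + z*(-5 + 1/x))*(1/54) = x²/54 + z*(-5 + 1/x)/54)
l(45, -49) + 4454 = (1/54)*((-49)³ - 1*45*(-1 + 5*(-49)))/(-49) + 4454 = (1/54)*(-1/49)*(-117649 - 1*45*(-1 - 245)) + 4454 = (1/54)*(-1/49)*(-117649 - 1*45*(-246)) + 4454 = (1/54)*(-1/49)*(-117649 + 11070) + 4454 = (1/54)*(-1/49)*(-106579) + 4454 = 106579/2646 + 4454 = 11891863/2646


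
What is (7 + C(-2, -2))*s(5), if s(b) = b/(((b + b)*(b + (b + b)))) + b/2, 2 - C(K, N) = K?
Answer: 418/15 ≈ 27.867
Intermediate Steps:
C(K, N) = 2 - K
s(b) = b/2 + 1/(6*b) (s(b) = b/(((2*b)*(b + 2*b))) + b*(1/2) = b/(((2*b)*(3*b))) + b/2 = b/((6*b**2)) + b/2 = b*(1/(6*b**2)) + b/2 = 1/(6*b) + b/2 = b/2 + 1/(6*b))
(7 + C(-2, -2))*s(5) = (7 + (2 - 1*(-2)))*((1/2)*5 + (1/6)/5) = (7 + (2 + 2))*(5/2 + (1/6)*(1/5)) = (7 + 4)*(5/2 + 1/30) = 11*(38/15) = 418/15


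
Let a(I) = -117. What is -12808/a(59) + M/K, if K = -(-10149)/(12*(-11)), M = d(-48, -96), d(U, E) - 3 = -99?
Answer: 43823672/395811 ≈ 110.72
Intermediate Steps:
d(U, E) = -96 (d(U, E) = 3 - 99 = -96)
M = -96
K = -3383/44 (K = -(-10149)/(-132) = -(-10149)*(-1)/132 = -51*199/132 = -3383/44 ≈ -76.886)
-12808/a(59) + M/K = -12808/(-117) - 96/(-3383/44) = -12808*(-1/117) - 96*(-44/3383) = 12808/117 + 4224/3383 = 43823672/395811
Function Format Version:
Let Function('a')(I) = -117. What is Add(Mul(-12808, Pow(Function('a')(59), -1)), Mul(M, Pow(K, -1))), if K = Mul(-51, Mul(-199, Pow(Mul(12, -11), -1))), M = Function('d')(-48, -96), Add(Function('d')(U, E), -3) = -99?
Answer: Rational(43823672, 395811) ≈ 110.72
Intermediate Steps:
Function('d')(U, E) = -96 (Function('d')(U, E) = Add(3, -99) = -96)
M = -96
K = Rational(-3383, 44) (K = Mul(-51, Mul(-199, Pow(-132, -1))) = Mul(-51, Mul(-199, Rational(-1, 132))) = Mul(-51, Rational(199, 132)) = Rational(-3383, 44) ≈ -76.886)
Add(Mul(-12808, Pow(Function('a')(59), -1)), Mul(M, Pow(K, -1))) = Add(Mul(-12808, Pow(-117, -1)), Mul(-96, Pow(Rational(-3383, 44), -1))) = Add(Mul(-12808, Rational(-1, 117)), Mul(-96, Rational(-44, 3383))) = Add(Rational(12808, 117), Rational(4224, 3383)) = Rational(43823672, 395811)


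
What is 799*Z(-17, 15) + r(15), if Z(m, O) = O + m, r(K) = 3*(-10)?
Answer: -1628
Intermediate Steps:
r(K) = -30
799*Z(-17, 15) + r(15) = 799*(15 - 17) - 30 = 799*(-2) - 30 = -1598 - 30 = -1628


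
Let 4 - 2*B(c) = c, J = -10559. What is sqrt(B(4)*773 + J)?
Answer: I*sqrt(10559) ≈ 102.76*I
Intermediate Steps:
B(c) = 2 - c/2
sqrt(B(4)*773 + J) = sqrt((2 - 1/2*4)*773 - 10559) = sqrt((2 - 2)*773 - 10559) = sqrt(0*773 - 10559) = sqrt(0 - 10559) = sqrt(-10559) = I*sqrt(10559)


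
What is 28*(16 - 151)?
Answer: -3780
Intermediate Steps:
28*(16 - 151) = 28*(-135) = -3780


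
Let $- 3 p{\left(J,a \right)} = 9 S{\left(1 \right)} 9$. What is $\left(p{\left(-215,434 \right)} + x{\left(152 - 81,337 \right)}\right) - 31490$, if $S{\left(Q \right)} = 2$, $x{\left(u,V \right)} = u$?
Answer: $-31473$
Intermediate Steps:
$p{\left(J,a \right)} = -54$ ($p{\left(J,a \right)} = - \frac{9 \cdot 2 \cdot 9}{3} = - \frac{18 \cdot 9}{3} = \left(- \frac{1}{3}\right) 162 = -54$)
$\left(p{\left(-215,434 \right)} + x{\left(152 - 81,337 \right)}\right) - 31490 = \left(-54 + \left(152 - 81\right)\right) - 31490 = \left(-54 + 71\right) - 31490 = 17 - 31490 = -31473$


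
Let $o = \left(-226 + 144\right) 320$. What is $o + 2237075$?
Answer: $2210835$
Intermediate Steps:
$o = -26240$ ($o = \left(-82\right) 320 = -26240$)
$o + 2237075 = -26240 + 2237075 = 2210835$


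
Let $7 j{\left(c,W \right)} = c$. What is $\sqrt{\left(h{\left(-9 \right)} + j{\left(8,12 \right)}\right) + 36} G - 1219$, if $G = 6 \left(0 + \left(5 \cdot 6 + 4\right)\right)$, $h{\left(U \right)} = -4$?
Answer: $-1219 + \frac{408 \sqrt{406}}{7} \approx -44.575$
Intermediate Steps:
$G = 204$ ($G = 6 \left(0 + \left(30 + 4\right)\right) = 6 \left(0 + 34\right) = 6 \cdot 34 = 204$)
$j{\left(c,W \right)} = \frac{c}{7}$
$\sqrt{\left(h{\left(-9 \right)} + j{\left(8,12 \right)}\right) + 36} G - 1219 = \sqrt{\left(-4 + \frac{1}{7} \cdot 8\right) + 36} \cdot 204 - 1219 = \sqrt{\left(-4 + \frac{8}{7}\right) + 36} \cdot 204 - 1219 = \sqrt{- \frac{20}{7} + 36} \cdot 204 - 1219 = \sqrt{\frac{232}{7}} \cdot 204 - 1219 = \frac{2 \sqrt{406}}{7} \cdot 204 - 1219 = \frac{408 \sqrt{406}}{7} - 1219 = -1219 + \frac{408 \sqrt{406}}{7}$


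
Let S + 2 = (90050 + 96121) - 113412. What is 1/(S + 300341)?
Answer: 1/373098 ≈ 2.6803e-6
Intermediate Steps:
S = 72757 (S = -2 + ((90050 + 96121) - 113412) = -2 + (186171 - 113412) = -2 + 72759 = 72757)
1/(S + 300341) = 1/(72757 + 300341) = 1/373098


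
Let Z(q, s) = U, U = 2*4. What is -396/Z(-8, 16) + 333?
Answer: 567/2 ≈ 283.50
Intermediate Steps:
U = 8
Z(q, s) = 8
-396/Z(-8, 16) + 333 = -396/8 + 333 = -396*⅛ + 333 = -99/2 + 333 = 567/2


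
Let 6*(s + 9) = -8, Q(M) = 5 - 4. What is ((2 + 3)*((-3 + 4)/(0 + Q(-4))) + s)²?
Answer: 256/9 ≈ 28.444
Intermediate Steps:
Q(M) = 1
s = -31/3 (s = -9 + (⅙)*(-8) = -9 - 4/3 = -31/3 ≈ -10.333)
((2 + 3)*((-3 + 4)/(0 + Q(-4))) + s)² = ((2 + 3)*((-3 + 4)/(0 + 1)) - 31/3)² = (5*(1/1) - 31/3)² = (5*(1*1) - 31/3)² = (5*1 - 31/3)² = (5 - 31/3)² = (-16/3)² = 256/9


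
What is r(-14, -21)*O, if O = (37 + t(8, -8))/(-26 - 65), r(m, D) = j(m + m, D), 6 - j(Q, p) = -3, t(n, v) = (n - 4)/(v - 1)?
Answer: -47/13 ≈ -3.6154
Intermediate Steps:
t(n, v) = (-4 + n)/(-1 + v)
j(Q, p) = 9 (j(Q, p) = 6 - 1*(-3) = 6 + 3 = 9)
r(m, D) = 9
O = -47/117 (O = (37 + (-4 + 8)/(-1 - 8))/(-26 - 65) = (37 + 4/(-9))/(-91) = (37 - 1/9*4)*(-1/91) = (37 - 4/9)*(-1/91) = (329/9)*(-1/91) = -47/117 ≈ -0.40171)
r(-14, -21)*O = 9*(-47/117) = -47/13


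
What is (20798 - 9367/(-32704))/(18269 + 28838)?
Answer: 680187159/1540587328 ≈ 0.44151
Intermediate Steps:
(20798 - 9367/(-32704))/(18269 + 28838) = (20798 - 9367*(-1/32704))/47107 = (20798 + 9367/32704)*(1/47107) = (680187159/32704)*(1/47107) = 680187159/1540587328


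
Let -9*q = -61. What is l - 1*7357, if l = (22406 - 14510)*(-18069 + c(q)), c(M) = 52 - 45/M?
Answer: -8681642809/61 ≈ -1.4232e+8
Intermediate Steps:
q = 61/9 (q = -⅑*(-61) = 61/9 ≈ 6.7778)
c(M) = 52 - 45/M
l = -8681194032/61 (l = (22406 - 14510)*(-18069 + (52 - 45/61/9)) = 7896*(-18069 + (52 - 45*9/61)) = 7896*(-18069 + (52 - 405/61)) = 7896*(-18069 + 2767/61) = 7896*(-1099442/61) = -8681194032/61 ≈ -1.4231e+8)
l - 1*7357 = -8681194032/61 - 1*7357 = -8681194032/61 - 7357 = -8681642809/61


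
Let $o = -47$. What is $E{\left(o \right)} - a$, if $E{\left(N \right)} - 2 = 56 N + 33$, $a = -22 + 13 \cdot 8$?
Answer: $-2679$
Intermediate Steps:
$a = 82$ ($a = -22 + 104 = 82$)
$E{\left(N \right)} = 35 + 56 N$ ($E{\left(N \right)} = 2 + \left(56 N + 33\right) = 2 + \left(33 + 56 N\right) = 35 + 56 N$)
$E{\left(o \right)} - a = \left(35 + 56 \left(-47\right)\right) - 82 = \left(35 - 2632\right) - 82 = -2597 - 82 = -2679$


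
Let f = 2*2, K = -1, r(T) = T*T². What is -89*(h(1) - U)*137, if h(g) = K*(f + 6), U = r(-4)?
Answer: -658422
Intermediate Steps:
r(T) = T³
U = -64 (U = (-4)³ = -64)
f = 4
h(g) = -10 (h(g) = -(4 + 6) = -1*10 = -10)
-89*(h(1) - U)*137 = -89*(-10 - 1*(-64))*137 = -89*(-10 + 64)*137 = -89*54*137 = -4806*137 = -658422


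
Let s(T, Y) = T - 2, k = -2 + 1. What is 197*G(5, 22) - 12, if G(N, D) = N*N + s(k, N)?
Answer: 4322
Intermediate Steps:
k = -1
s(T, Y) = -2 + T
G(N, D) = -3 + N² (G(N, D) = N*N + (-2 - 1) = N² - 3 = -3 + N²)
197*G(5, 22) - 12 = 197*(-3 + 5²) - 12 = 197*(-3 + 25) - 12 = 197*22 - 12 = 4334 - 12 = 4322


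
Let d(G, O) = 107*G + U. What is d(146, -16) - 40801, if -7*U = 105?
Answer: -25194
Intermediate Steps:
U = -15 (U = -⅐*105 = -15)
d(G, O) = -15 + 107*G (d(G, O) = 107*G - 15 = -15 + 107*G)
d(146, -16) - 40801 = (-15 + 107*146) - 40801 = (-15 + 15622) - 40801 = 15607 - 40801 = -25194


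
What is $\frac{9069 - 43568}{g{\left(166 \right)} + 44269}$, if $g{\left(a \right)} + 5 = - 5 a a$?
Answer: $\frac{34499}{93516} \approx 0.36891$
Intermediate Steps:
$g{\left(a \right)} = -5 - 5 a^{2}$ ($g{\left(a \right)} = -5 + - 5 a a = -5 - 5 a^{2}$)
$\frac{9069 - 43568}{g{\left(166 \right)} + 44269} = \frac{9069 - 43568}{\left(-5 - 5 \cdot 166^{2}\right) + 44269} = - \frac{34499}{\left(-5 - 137780\right) + 44269} = - \frac{34499}{-137785 + 44269} = - \frac{34499}{-93516} = \left(-34499\right) \left(- \frac{1}{93516}\right) = \frac{34499}{93516}$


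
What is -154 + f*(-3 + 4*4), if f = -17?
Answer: -375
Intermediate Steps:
-154 + f*(-3 + 4*4) = -154 - 17*(-3 + 4*4) = -154 - 17*(-3 + 16) = -154 - 17*13 = -154 - 221 = -375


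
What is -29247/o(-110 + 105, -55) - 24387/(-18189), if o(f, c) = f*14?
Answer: 177893591/424410 ≈ 419.16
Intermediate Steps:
o(f, c) = 14*f
-29247/o(-110 + 105, -55) - 24387/(-18189) = -29247*1/(14*(-110 + 105)) - 24387/(-18189) = -29247/(14*(-5)) - 24387*(-1/18189) = -29247/(-70) + 8129/6063 = -29247*(-1/70) + 8129/6063 = 29247/70 + 8129/6063 = 177893591/424410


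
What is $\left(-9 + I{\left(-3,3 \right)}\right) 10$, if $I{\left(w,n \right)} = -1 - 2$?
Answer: $-120$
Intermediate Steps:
$I{\left(w,n \right)} = -3$
$\left(-9 + I{\left(-3,3 \right)}\right) 10 = \left(-9 - 3\right) 10 = \left(-12\right) 10 = -120$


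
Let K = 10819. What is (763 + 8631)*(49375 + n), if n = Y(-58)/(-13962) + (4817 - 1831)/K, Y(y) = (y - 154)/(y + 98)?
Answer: 350319937118293219/755274390 ≈ 4.6383e+8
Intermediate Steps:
Y(y) = (-154 + y)/(98 + y)
n = 417478727/1510548780 (n = ((-154 - 58)/(98 - 58))/(-13962) + (4817 - 1831)/10819 = (-212/40)*(-1/13962) + 2986*(1/10819) = ((1/40)*(-212))*(-1/13962) + 2986/10819 = -53/10*(-1/13962) + 2986/10819 = 53/139620 + 2986/10819 = 417478727/1510548780 ≈ 0.27638)
(763 + 8631)*(49375 + n) = (763 + 8631)*(49375 + 417478727/1510548780) = 9394*(74583763491227/1510548780) = 350319937118293219/755274390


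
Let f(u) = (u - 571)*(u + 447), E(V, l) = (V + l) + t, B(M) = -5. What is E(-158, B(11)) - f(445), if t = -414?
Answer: 111815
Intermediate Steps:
E(V, l) = -414 + V + l (E(V, l) = (V + l) - 414 = -414 + V + l)
f(u) = (-571 + u)*(447 + u)
E(-158, B(11)) - f(445) = (-414 - 158 - 5) - (-255237 + 445² - 124*445) = -577 - (-255237 + 198025 - 55180) = -577 - 1*(-112392) = -577 + 112392 = 111815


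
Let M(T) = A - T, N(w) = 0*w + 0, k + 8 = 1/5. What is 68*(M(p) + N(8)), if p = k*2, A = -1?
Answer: 4964/5 ≈ 992.80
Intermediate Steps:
k = -39/5 (k = -8 + 1/5 = -8 + 1*(⅕) = -8 + ⅕ = -39/5 ≈ -7.8000)
N(w) = 0 (N(w) = 0 + 0 = 0)
p = -78/5 (p = -39/5*2 = -78/5 ≈ -15.600)
M(T) = -1 - T
68*(M(p) + N(8)) = 68*((-1 - 1*(-78/5)) + 0) = 68*((-1 + 78/5) + 0) = 68*(73/5 + 0) = 68*(73/5) = 4964/5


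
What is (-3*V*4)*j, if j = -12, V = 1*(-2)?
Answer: -288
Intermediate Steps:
V = -2
(-3*V*4)*j = -(-6)*4*(-12) = -3*(-8)*(-12) = 24*(-12) = -288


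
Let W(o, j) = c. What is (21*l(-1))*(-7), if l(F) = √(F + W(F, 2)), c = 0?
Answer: -147*I ≈ -147.0*I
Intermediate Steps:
W(o, j) = 0
l(F) = √F (l(F) = √(F + 0) = √F)
(21*l(-1))*(-7) = (21*√(-1))*(-7) = (21*I)*(-7) = -147*I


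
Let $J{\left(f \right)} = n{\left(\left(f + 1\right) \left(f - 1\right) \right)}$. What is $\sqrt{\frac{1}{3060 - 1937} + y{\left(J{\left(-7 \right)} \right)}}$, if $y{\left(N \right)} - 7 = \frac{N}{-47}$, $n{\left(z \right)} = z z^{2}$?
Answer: $\frac{i \sqrt{6535623264862}}{52781} \approx 48.436 i$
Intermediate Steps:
$n{\left(z \right)} = z^{3}$
$J{\left(f \right)} = \left(1 + f\right)^{3} \left(-1 + f\right)^{3}$ ($J{\left(f \right)} = \left(\left(f + 1\right) \left(f - 1\right)\right)^{3} = \left(\left(1 + f\right) \left(-1 + f\right)\right)^{3} = \left(1 + f\right)^{3} \left(-1 + f\right)^{3}$)
$y{\left(N \right)} = 7 - \frac{N}{47}$ ($y{\left(N \right)} = 7 + \frac{N}{-47} = 7 + N \left(- \frac{1}{47}\right) = 7 - \frac{N}{47}$)
$\sqrt{\frac{1}{3060 - 1937} + y{\left(J{\left(-7 \right)} \right)}} = \sqrt{\frac{1}{3060 - 1937} + \left(7 - \frac{\left(-1 + \left(-7\right)^{2}\right)^{3}}{47}\right)} = \sqrt{\frac{1}{1123} + \left(7 - \frac{\left(-1 + 49\right)^{3}}{47}\right)} = \sqrt{\frac{1}{1123} + \left(7 - \frac{48^{3}}{47}\right)} = \sqrt{\frac{1}{1123} + \left(7 - \frac{110592}{47}\right)} = \sqrt{\frac{1}{1123} - \frac{110263}{47}} = \sqrt{- \frac{123825302}{52781}} = \frac{i \sqrt{6535623264862}}{52781}$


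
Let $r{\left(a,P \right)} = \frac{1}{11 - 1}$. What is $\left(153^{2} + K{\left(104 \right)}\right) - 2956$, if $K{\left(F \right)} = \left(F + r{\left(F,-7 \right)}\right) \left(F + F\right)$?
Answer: $\frac{210529}{5} \approx 42106.0$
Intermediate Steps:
$r{\left(a,P \right)} = \frac{1}{10}$
$K{\left(F \right)} = 2 F \left(\frac{1}{10} + F\right)$ ($K{\left(F \right)} = \left(F + \frac{1}{10}\right) \left(F + F\right) = \left(\frac{1}{10} + F\right) 2 F = 2 F \left(\frac{1}{10} + F\right)$)
$\left(153^{2} + K{\left(104 \right)}\right) - 2956 = \left(153^{2} + \frac{1}{5} \cdot 104 \left(1 + 10 \cdot 104\right)\right) - 2956 = \left(23409 + \frac{1}{5} \cdot 104 \left(1 + 1040\right)\right) - 2956 = \left(23409 + \frac{1}{5} \cdot 104 \cdot 1041\right) - 2956 = \left(23409 + \frac{108264}{5}\right) - 2956 = \frac{225309}{5} - 2956 = \frac{210529}{5}$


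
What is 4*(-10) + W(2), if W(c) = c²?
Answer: -36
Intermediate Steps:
4*(-10) + W(2) = 4*(-10) + 2² = -40 + 4 = -36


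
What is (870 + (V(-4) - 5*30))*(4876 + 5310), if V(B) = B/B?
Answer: 7344106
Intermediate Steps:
V(B) = 1
(870 + (V(-4) - 5*30))*(4876 + 5310) = (870 + (1 - 5*30))*(4876 + 5310) = (870 + (1 - 150))*10186 = (870 - 149)*10186 = 721*10186 = 7344106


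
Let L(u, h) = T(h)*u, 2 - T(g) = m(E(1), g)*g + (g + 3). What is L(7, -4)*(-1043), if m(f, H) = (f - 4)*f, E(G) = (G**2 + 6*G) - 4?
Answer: 65709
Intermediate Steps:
E(G) = -4 + G**2 + 6*G
m(f, H) = f*(-4 + f) (m(f, H) = (-4 + f)*f = f*(-4 + f))
T(g) = -1 + 2*g (T(g) = 2 - (((-4 + 1**2 + 6*1)*(-4 + (-4 + 1**2 + 6*1)))*g + (g + 3)) = 2 - (((-4 + 1 + 6)*(-4 + (-4 + 1 + 6)))*g + (3 + g)) = 2 - ((3*(-4 + 3))*g + (3 + g)) = 2 - ((3*(-1))*g + (3 + g)) = 2 - (-3*g + (3 + g)) = 2 - (3 - 2*g) = 2 + (-3 + 2*g) = -1 + 2*g)
L(u, h) = u*(-1 + 2*h) (L(u, h) = (-1 + 2*h)*u = u*(-1 + 2*h))
L(7, -4)*(-1043) = (7*(-1 + 2*(-4)))*(-1043) = (7*(-1 - 8))*(-1043) = (7*(-9))*(-1043) = -63*(-1043) = 65709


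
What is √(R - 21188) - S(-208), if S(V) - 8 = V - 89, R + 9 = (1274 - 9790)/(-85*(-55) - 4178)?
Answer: 289 + 5*I*√209603289/497 ≈ 289.0 + 145.65*I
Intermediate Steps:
R = -12989/497 (R = -9 + (1274 - 9790)/(-85*(-55) - 4178) = -9 - 8516/(4675 - 4178) = -9 - 8516/497 = -12989/497 ≈ -26.135)
S(V) = -81 + V (S(V) = 8 + (V - 89) = 8 + (-89 + V) = -81 + V)
√(R - 21188) - S(-208) = √(-12989/497 - 21188) - (-81 - 208) = √(-10543425/497) - 1*(-289) = 5*I*√209603289/497 + 289 = 289 + 5*I*√209603289/497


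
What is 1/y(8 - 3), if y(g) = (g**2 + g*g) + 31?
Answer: 1/81 ≈ 0.012346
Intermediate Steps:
y(g) = 31 + 2*g**2 (y(g) = (g**2 + g**2) + 31 = 2*g**2 + 31 = 31 + 2*g**2)
1/y(8 - 3) = 1/(31 + 2*(8 - 3)**2) = 1/(31 + 2*5**2) = 1/(31 + 2*25) = 1/(31 + 50) = 1/81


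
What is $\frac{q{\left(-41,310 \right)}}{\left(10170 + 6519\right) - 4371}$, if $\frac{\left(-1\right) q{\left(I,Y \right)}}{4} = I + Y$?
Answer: $- \frac{538}{6159} \approx -0.087352$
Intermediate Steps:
$q{\left(I,Y \right)} = - 4 I - 4 Y$ ($q{\left(I,Y \right)} = - 4 \left(I + Y\right) = - 4 I - 4 Y$)
$\frac{q{\left(-41,310 \right)}}{\left(10170 + 6519\right) - 4371} = \frac{\left(-4\right) \left(-41\right) - 1240}{\left(10170 + 6519\right) - 4371} = \frac{164 - 1240}{16689 - 4371} = - \frac{1076}{12318} = \left(-1076\right) \frac{1}{12318} = - \frac{538}{6159}$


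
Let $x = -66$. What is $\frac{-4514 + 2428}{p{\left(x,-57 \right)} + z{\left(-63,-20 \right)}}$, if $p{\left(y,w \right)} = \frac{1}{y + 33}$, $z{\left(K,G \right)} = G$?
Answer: $\frac{68838}{661} \approx 104.14$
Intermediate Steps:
$p{\left(y,w \right)} = \frac{1}{33 + y}$
$\frac{-4514 + 2428}{p{\left(x,-57 \right)} + z{\left(-63,-20 \right)}} = \frac{-4514 + 2428}{\frac{1}{33 - 66} - 20} = - \frac{2086}{\frac{1}{-33} - 20} = - \frac{2086}{- \frac{1}{33} - 20} = - \frac{2086}{- \frac{661}{33}} = \left(-2086\right) \left(- \frac{33}{661}\right) = \frac{68838}{661}$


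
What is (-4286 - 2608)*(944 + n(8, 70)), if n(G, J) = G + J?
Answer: -7045668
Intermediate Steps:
(-4286 - 2608)*(944 + n(8, 70)) = (-4286 - 2608)*(944 + (8 + 70)) = -6894*(944 + 78) = -6894*1022 = -7045668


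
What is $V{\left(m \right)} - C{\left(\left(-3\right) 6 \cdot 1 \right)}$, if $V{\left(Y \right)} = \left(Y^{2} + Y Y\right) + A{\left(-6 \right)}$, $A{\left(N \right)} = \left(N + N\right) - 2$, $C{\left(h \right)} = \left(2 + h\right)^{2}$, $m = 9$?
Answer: $-108$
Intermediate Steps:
$A{\left(N \right)} = -2 + 2 N$ ($A{\left(N \right)} = 2 N - 2 = -2 + 2 N$)
$V{\left(Y \right)} = -14 + 2 Y^{2}$ ($V{\left(Y \right)} = \left(Y^{2} + Y Y\right) + \left(-2 + 2 \left(-6\right)\right) = \left(Y^{2} + Y^{2}\right) - 14 = 2 Y^{2} - 14 = -14 + 2 Y^{2}$)
$V{\left(m \right)} - C{\left(\left(-3\right) 6 \cdot 1 \right)} = \left(-14 + 2 \cdot 9^{2}\right) - \left(2 + \left(-3\right) 6 \cdot 1\right)^{2} = \left(-14 + 2 \cdot 81\right) - \left(2 - 18\right)^{2} = \left(-14 + 162\right) - \left(2 - 18\right)^{2} = 148 - \left(-16\right)^{2} = 148 - 256 = -108$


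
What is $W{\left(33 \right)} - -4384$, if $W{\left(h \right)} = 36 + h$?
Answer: $4453$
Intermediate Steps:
$W{\left(33 \right)} - -4384 = \left(36 + 33\right) - -4384 = 69 + 4384 = 4453$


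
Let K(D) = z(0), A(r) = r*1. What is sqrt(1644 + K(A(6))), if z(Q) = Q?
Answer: 2*sqrt(411) ≈ 40.546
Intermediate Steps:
A(r) = r
K(D) = 0
sqrt(1644 + K(A(6))) = sqrt(1644 + 0) = sqrt(1644) = 2*sqrt(411)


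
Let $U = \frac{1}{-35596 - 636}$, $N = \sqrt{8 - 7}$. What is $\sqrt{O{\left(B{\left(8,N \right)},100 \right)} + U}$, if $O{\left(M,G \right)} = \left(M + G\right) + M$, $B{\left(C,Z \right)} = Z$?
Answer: $\frac{\sqrt{33475315454}}{18116} \approx 10.1$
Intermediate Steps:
$N = 1$ ($N = \sqrt{1} = 1$)
$O{\left(M,G \right)} = G + 2 M$ ($O{\left(M,G \right)} = \left(G + M\right) + M = G + 2 M$)
$U = - \frac{1}{36232}$ ($U = \frac{1}{-36232} = - \frac{1}{36232} \approx -2.76 \cdot 10^{-5}$)
$\sqrt{O{\left(B{\left(8,N \right)},100 \right)} + U} = \sqrt{\left(100 + 2 \cdot 1\right) - \frac{1}{36232}} = \sqrt{\left(100 + 2\right) - \frac{1}{36232}} = \sqrt{102 - \frac{1}{36232}} = \sqrt{\frac{3695663}{36232}} = \frac{\sqrt{33475315454}}{18116}$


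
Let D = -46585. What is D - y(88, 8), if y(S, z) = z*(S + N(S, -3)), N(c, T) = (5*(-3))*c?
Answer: -36729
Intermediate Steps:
N(c, T) = -15*c
y(S, z) = -14*S*z (y(S, z) = z*(S - 15*S) = z*(-14*S) = -14*S*z)
D - y(88, 8) = -46585 - (-14)*88*8 = -46585 - 1*(-9856) = -46585 + 9856 = -36729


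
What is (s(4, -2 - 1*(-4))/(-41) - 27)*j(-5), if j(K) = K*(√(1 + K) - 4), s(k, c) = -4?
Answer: -22060/41 + 11030*I/41 ≈ -538.05 + 269.02*I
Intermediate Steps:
j(K) = K*(-4 + √(1 + K))
(s(4, -2 - 1*(-4))/(-41) - 27)*j(-5) = (-4/(-41) - 27)*(-5*(-4 + √(1 - 5))) = (-4*(-1/41) - 27)*(-5*(-4 + √(-4))) = (4/41 - 27)*(-5*(-4 + 2*I)) = -1103*(20 - 10*I)/41 = -22060/41 + 11030*I/41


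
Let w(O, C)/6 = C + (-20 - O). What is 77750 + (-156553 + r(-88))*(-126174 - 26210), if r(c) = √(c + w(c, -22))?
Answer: 23856250102 - 304768*√47 ≈ 2.3854e+10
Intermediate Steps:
w(O, C) = -120 - 6*O + 6*C (w(O, C) = 6*(C + (-20 - O)) = 6*(-20 + C - O) = -120 - 6*O + 6*C)
r(c) = √(-252 - 5*c) (r(c) = √(c + (-120 - 6*c + 6*(-22))) = √(c + (-120 - 6*c - 132)) = √(c + (-252 - 6*c)) = √(-252 - 5*c))
77750 + (-156553 + r(-88))*(-126174 - 26210) = 77750 + (-156553 + √(-252 - 5*(-88)))*(-126174 - 26210) = 77750 + (-156553 + √(-252 + 440))*(-152384) = 77750 + (-156553 + √188)*(-152384) = 77750 + (-156553 + 2*√47)*(-152384) = 77750 + (23856172352 - 304768*√47) = 23856250102 - 304768*√47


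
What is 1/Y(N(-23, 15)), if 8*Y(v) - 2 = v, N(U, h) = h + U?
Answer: -4/3 ≈ -1.3333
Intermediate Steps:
N(U, h) = U + h
Y(v) = 1/4 + v/8
1/Y(N(-23, 15)) = 1/(1/4 + (-23 + 15)/8) = 1/(1/4 + (1/8)*(-8)) = 1/(1/4 - 1) = 1/(-3/4) = -4/3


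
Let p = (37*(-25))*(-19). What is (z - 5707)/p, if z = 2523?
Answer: -3184/17575 ≈ -0.18117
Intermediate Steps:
p = 17575 (p = -925*(-19) = 17575)
(z - 5707)/p = (2523 - 5707)/17575 = -3184*1/17575 = -3184/17575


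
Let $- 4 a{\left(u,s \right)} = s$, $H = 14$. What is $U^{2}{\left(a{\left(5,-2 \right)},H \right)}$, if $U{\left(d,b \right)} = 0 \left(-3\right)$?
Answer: $0$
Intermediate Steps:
$a{\left(u,s \right)} = - \frac{s}{4}$
$U{\left(d,b \right)} = 0$
$U^{2}{\left(a{\left(5,-2 \right)},H \right)} = 0^{2} = 0$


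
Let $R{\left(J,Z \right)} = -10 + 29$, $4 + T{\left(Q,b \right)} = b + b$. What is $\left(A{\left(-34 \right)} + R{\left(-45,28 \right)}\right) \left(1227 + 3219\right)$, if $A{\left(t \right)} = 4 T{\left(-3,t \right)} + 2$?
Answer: $-1187082$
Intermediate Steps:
$T{\left(Q,b \right)} = -4 + 2 b$ ($T{\left(Q,b \right)} = -4 + \left(b + b\right) = -4 + 2 b$)
$R{\left(J,Z \right)} = 19$
$A{\left(t \right)} = -14 + 8 t$ ($A{\left(t \right)} = 4 \left(-4 + 2 t\right) + 2 = \left(-16 + 8 t\right) + 2 = -14 + 8 t$)
$\left(A{\left(-34 \right)} + R{\left(-45,28 \right)}\right) \left(1227 + 3219\right) = \left(\left(-14 + 8 \left(-34\right)\right) + 19\right) \left(1227 + 3219\right) = \left(\left(-14 - 272\right) + 19\right) 4446 = \left(-286 + 19\right) 4446 = \left(-267\right) 4446 = -1187082$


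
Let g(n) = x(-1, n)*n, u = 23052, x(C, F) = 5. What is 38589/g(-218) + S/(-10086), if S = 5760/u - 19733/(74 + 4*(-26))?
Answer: -2247142915739/63356923620 ≈ -35.468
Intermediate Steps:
g(n) = 5*n
S = 37921493/57630 (S = 5760/23052 - 19733/(74 + 4*(-26)) = 5760*(1/23052) - 19733/(74 - 104) = 480/1921 - 19733/(-30) = 480/1921 - 19733*(-1/30) = 480/1921 + 19733/30 = 37921493/57630 ≈ 658.02)
38589/g(-218) + S/(-10086) = 38589/((5*(-218))) + (37921493/57630)/(-10086) = 38589/(-1090) + (37921493/57630)*(-1/10086) = 38589*(-1/1090) - 37921493/581256180 = -38589/1090 - 37921493/581256180 = -2247142915739/63356923620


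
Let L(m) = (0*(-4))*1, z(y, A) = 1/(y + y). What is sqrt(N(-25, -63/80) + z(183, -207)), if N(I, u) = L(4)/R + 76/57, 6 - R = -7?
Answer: sqrt(19886)/122 ≈ 1.1559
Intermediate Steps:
R = 13 (R = 6 - 1*(-7) = 6 + 7 = 13)
z(y, A) = 1/(2*y)
L(m) = 0 (L(m) = 0*1 = 0)
N(I, u) = 4/3 (N(I, u) = 0/13 + 76/57 = 0*(1/13) + 76*(1/57) = 0 + 4/3 = 4/3)
sqrt(N(-25, -63/80) + z(183, -207)) = sqrt(4/3 + (1/2)/183) = sqrt(4/3 + (1/2)*(1/183)) = sqrt(4/3 + 1/366) = sqrt(163/122) = sqrt(19886)/122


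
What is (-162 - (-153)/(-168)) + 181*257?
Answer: 2595829/56 ≈ 46354.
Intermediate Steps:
(-162 - (-153)/(-168)) + 181*257 = (-162 - (-153)*(-1)/168) + 46517 = (-162 - 1*51/56) + 46517 = (-162 - 51/56) + 46517 = -9123/56 + 46517 = 2595829/56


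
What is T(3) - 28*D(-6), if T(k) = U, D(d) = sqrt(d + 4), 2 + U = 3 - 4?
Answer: -3 - 28*I*sqrt(2) ≈ -3.0 - 39.598*I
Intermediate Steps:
U = -3 (U = -2 + (3 - 4) = -2 - 1 = -3)
D(d) = sqrt(4 + d)
T(k) = -3
T(3) - 28*D(-6) = -3 - 28*sqrt(4 - 6) = -3 - 28*I*sqrt(2)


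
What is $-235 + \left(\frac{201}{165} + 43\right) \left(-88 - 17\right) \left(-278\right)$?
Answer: $\frac{14195431}{11} \approx 1.2905 \cdot 10^{6}$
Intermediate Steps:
$-235 + \left(\frac{201}{165} + 43\right) \left(-88 - 17\right) \left(-278\right) = -235 + \left(201 \cdot \frac{1}{165} + 43\right) \left(-105\right) \left(-278\right) = -235 + \left(\frac{67}{55} + 43\right) \left(-105\right) \left(-278\right) = -235 + \frac{2432}{55} \left(-105\right) \left(-278\right) = -235 - - \frac{14198016}{11} = -235 + \frac{14198016}{11} = \frac{14195431}{11}$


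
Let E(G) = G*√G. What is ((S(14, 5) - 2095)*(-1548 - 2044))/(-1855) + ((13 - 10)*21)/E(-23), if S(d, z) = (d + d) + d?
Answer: -7374376/1855 + 63*I*√23/529 ≈ -3975.4 + 0.57115*I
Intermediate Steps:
S(d, z) = 3*d (S(d, z) = 2*d + d = 3*d)
E(G) = G^(3/2)
((S(14, 5) - 2095)*(-1548 - 2044))/(-1855) + ((13 - 10)*21)/E(-23) = ((3*14 - 2095)*(-1548 - 2044))/(-1855) + ((13 - 10)*21)/((-23)^(3/2)) = ((42 - 2095)*(-3592))*(-1/1855) + (3*21)/((-23*I*√23)) = -2053*(-3592)*(-1/1855) + 63*(I*√23/529) = 7374376*(-1/1855) + 63*I*√23/529 = -7374376/1855 + 63*I*√23/529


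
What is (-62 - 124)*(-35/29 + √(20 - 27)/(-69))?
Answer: 6510/29 + 62*I*√7/23 ≈ 224.48 + 7.132*I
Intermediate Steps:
(-62 - 124)*(-35/29 + √(20 - 27)/(-69)) = -186*(-35*1/29 + √(-7)*(-1/69)) = -186*(-35/29 + (I*√7)*(-1/69)) = -186*(-35/29 - I*√7/69) = 6510/29 + 62*I*√7/23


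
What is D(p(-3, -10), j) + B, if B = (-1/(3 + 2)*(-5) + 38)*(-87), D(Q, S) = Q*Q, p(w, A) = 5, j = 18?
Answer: -3368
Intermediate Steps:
D(Q, S) = Q**2
B = -3393 (B = (-1/5*(-5) + 38)*(-87) = (1 + 38)*(-87) = 39*(-87) = -3393)
D(p(-3, -10), j) + B = 5**2 - 3393 = 25 - 3393 = -3368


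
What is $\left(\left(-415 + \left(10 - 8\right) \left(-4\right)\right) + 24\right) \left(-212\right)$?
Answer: $84588$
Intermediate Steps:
$\left(\left(-415 + \left(10 - 8\right) \left(-4\right)\right) + 24\right) \left(-212\right) = \left(\left(-415 + 2 \left(-4\right)\right) + 24\right) \left(-212\right) = \left(\left(-415 - 8\right) + 24\right) \left(-212\right) = \left(-423 + 24\right) \left(-212\right) = \left(-399\right) \left(-212\right) = 84588$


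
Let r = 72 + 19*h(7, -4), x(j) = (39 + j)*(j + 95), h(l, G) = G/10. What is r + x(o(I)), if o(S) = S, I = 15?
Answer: 30022/5 ≈ 6004.4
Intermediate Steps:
h(l, G) = G/10 (h(l, G) = G*(1/10) = G/10)
x(j) = (39 + j)*(95 + j)
r = 322/5 (r = 72 + 19*((1/10)*(-4)) = 72 + 19*(-2/5) = 72 - 38/5 = 322/5 ≈ 64.400)
r + x(o(I)) = 322/5 + (3705 + 15**2 + 134*15) = 322/5 + (3705 + 225 + 2010) = 322/5 + 5940 = 30022/5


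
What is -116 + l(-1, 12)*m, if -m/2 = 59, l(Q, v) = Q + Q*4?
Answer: 474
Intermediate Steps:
l(Q, v) = 5*Q (l(Q, v) = Q + 4*Q = 5*Q)
m = -118 (m = -2*59 = -118)
-116 + l(-1, 12)*m = -116 + (5*(-1))*(-118) = -116 - 5*(-118) = -116 + 590 = 474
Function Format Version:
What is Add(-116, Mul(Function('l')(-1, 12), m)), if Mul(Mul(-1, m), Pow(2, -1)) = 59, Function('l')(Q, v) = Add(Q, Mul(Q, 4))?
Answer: 474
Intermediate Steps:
Function('l')(Q, v) = Mul(5, Q) (Function('l')(Q, v) = Add(Q, Mul(4, Q)) = Mul(5, Q))
m = -118 (m = Mul(-2, 59) = -118)
Add(-116, Mul(Function('l')(-1, 12), m)) = Add(-116, Mul(Mul(5, -1), -118)) = Add(-116, Mul(-5, -118)) = Add(-116, 590) = 474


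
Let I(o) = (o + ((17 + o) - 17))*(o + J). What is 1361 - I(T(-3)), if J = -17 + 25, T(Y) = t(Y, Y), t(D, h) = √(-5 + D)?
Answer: 1377 - 32*I*√2 ≈ 1377.0 - 45.255*I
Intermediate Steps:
T(Y) = √(-5 + Y)
J = 8
I(o) = 2*o*(8 + o) (I(o) = (o + ((17 + o) - 17))*(o + 8) = (o + o)*(8 + o) = (2*o)*(8 + o) = 2*o*(8 + o))
1361 - I(T(-3)) = 1361 - 2*√(-5 - 3)*(8 + √(-5 - 3)) = 1361 - 2*√(-8)*(8 + √(-8)) = 1361 - 2*2*I*√2*(8 + 2*I*√2) = 1361 - 4*I*√2*(8 + 2*I*√2)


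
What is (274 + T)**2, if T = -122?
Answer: 23104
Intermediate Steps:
(274 + T)**2 = (274 - 122)**2 = 152**2 = 23104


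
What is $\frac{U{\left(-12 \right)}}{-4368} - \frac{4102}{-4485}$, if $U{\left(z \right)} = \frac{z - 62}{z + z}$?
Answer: $\frac{5508833}{6027840} \approx 0.9139$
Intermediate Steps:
$U{\left(z \right)} = \frac{-62 + z}{2 z}$
$\frac{U{\left(-12 \right)}}{-4368} - \frac{4102}{-4485} = \frac{\frac{1}{2} \frac{1}{-12} \left(-62 - 12\right)}{-4368} - \frac{4102}{-4485} = \frac{1}{2} \left(- \frac{1}{12}\right) \left(-74\right) \left(- \frac{1}{4368}\right) - - \frac{4102}{4485} = \frac{37}{12} \left(- \frac{1}{4368}\right) + \frac{4102}{4485} = - \frac{37}{52416} + \frac{4102}{4485} = \frac{5508833}{6027840}$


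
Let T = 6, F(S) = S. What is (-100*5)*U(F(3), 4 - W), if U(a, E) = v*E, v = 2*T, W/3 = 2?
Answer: 12000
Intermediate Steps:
W = 6 (W = 3*2 = 6)
v = 12 (v = 2*6 = 12)
U(a, E) = 12*E
(-100*5)*U(F(3), 4 - W) = (-100*5)*(12*(4 - 1*6)) = -6000*(4 - 6) = -6000*(-2) = -500*(-24) = 12000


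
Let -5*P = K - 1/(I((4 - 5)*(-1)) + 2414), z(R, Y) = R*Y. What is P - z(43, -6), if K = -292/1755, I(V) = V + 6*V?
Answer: 609081293/2360475 ≈ 258.03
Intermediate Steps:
I(V) = 7*V
K = -292/1755 (K = -292*1/1755 = -292/1755 ≈ -0.16638)
P = 78743/2360475 (P = -(-292/1755 - 1/(7*((4 - 5)*(-1)) + 2414))/5 = -(-292/1755 - 1/(7*(-1*(-1)) + 2414))/5 = -(-292/1755 - 1/(7*1 + 2414))/5 = -(-292/1755 - 1/(7 + 2414))/5 = -(-292/1755 - 1/2421)/5 = -⅕*(-78743/472095) = 78743/2360475 ≈ 0.033359)
P - z(43, -6) = 78743/2360475 - 43*(-6) = 78743/2360475 - 1*(-258) = 78743/2360475 + 258 = 609081293/2360475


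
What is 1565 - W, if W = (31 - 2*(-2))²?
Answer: 340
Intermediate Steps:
W = 1225 (W = (31 + 4)² = 35² = 1225)
1565 - W = 1565 - 1*1225 = 1565 - 1225 = 340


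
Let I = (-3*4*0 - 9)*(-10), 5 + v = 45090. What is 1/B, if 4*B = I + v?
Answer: 4/45175 ≈ 8.8545e-5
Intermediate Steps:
v = 45085 (v = -5 + 45090 = 45085)
I = 90 (I = (-12*0 - 9)*(-10) = (0 - 9)*(-10) = -9*(-10) = 90)
B = 45175/4 (B = (90 + 45085)/4 = (1/4)*45175 = 45175/4 ≈ 11294.)
1/B = 1/(45175/4) = 4/45175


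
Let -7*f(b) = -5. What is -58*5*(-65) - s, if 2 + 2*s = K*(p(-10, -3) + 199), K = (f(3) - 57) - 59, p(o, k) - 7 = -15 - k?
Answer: 210236/7 ≈ 30034.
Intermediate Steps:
f(b) = 5/7 (f(b) = -⅐*(-5) = 5/7)
p(o, k) = -8 - k (p(o, k) = 7 + (-15 - k) = -8 - k)
K = -807/7 (K = (5/7 - 57) - 59 = -394/7 - 59 = -807/7 ≈ -115.29)
s = -78286/7 (s = -1 + (-807*((-8 - 1*(-3)) + 199)/7)/2 = -1 + (-807*((-8 + 3) + 199)/7)/2 = -1 + (-807*(-5 + 199)/7)/2 = -1 + (-807/7*194)/2 = -1 + (½)*(-156558/7) = -1 - 78279/7 = -78286/7 ≈ -11184.)
-58*5*(-65) - s = -58*5*(-65) - 1*(-78286/7) = -290*(-65) + 78286/7 = 18850 + 78286/7 = 210236/7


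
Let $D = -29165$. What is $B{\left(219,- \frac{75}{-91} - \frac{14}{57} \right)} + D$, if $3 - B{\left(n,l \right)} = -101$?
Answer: $-29061$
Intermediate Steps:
$B{\left(n,l \right)} = 104$ ($B{\left(n,l \right)} = 3 - -101 = 3 + 101 = 104$)
$B{\left(219,- \frac{75}{-91} - \frac{14}{57} \right)} + D = 104 - 29165 = -29061$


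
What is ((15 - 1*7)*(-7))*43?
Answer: -2408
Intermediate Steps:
((15 - 1*7)*(-7))*43 = ((15 - 7)*(-7))*43 = (8*(-7))*43 = -56*43 = -2408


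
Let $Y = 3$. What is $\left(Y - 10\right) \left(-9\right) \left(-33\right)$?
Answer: $-2079$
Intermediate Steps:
$\left(Y - 10\right) \left(-9\right) \left(-33\right) = \left(3 - 10\right) \left(-9\right) \left(-33\right) = \left(-7\right) \left(-9\right) \left(-33\right) = 63 \left(-33\right) = -2079$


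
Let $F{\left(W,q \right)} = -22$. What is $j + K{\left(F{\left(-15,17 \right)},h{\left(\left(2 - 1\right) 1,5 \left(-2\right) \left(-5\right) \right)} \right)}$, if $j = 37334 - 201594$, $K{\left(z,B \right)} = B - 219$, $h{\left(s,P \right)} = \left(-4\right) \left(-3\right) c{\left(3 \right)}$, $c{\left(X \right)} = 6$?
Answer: $-164407$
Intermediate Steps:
$h{\left(s,P \right)} = 72$ ($h{\left(s,P \right)} = \left(-4\right) \left(-3\right) 6 = 12 \cdot 6 = 72$)
$K{\left(z,B \right)} = -219 + B$
$j = -164260$ ($j = 37334 - 201594 = -164260$)
$j + K{\left(F{\left(-15,17 \right)},h{\left(\left(2 - 1\right) 1,5 \left(-2\right) \left(-5\right) \right)} \right)} = -164260 + \left(-219 + 72\right) = -164260 - 147 = -164407$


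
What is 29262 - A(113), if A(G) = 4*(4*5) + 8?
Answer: 29174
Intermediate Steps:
A(G) = 88 (A(G) = 4*20 + 8 = 80 + 8 = 88)
29262 - A(113) = 29262 - 1*88 = 29262 - 88 = 29174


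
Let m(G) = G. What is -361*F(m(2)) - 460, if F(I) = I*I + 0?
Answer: -1904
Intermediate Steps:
F(I) = I² (F(I) = I² + 0 = I²)
-361*F(m(2)) - 460 = -361*2² - 460 = -361*4 - 460 = -1444 - 460 = -1904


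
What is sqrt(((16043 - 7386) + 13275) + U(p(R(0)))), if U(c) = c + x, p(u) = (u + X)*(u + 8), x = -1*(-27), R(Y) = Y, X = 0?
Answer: sqrt(21959) ≈ 148.19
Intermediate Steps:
x = 27
p(u) = u*(8 + u) (p(u) = (u + 0)*(u + 8) = u*(8 + u))
U(c) = 27 + c (U(c) = c + 27 = 27 + c)
sqrt(((16043 - 7386) + 13275) + U(p(R(0)))) = sqrt(((16043 - 7386) + 13275) + (27 + 0*(8 + 0))) = sqrt((8657 + 13275) + (27 + 0*8)) = sqrt(21932 + (27 + 0)) = sqrt(21932 + 27) = sqrt(21959)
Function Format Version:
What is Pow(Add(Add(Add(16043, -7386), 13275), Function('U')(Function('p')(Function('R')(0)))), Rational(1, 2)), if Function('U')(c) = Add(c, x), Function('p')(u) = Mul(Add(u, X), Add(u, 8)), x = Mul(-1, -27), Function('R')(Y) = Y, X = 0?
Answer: Pow(21959, Rational(1, 2)) ≈ 148.19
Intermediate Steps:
x = 27
Function('p')(u) = Mul(u, Add(8, u)) (Function('p')(u) = Mul(Add(u, 0), Add(u, 8)) = Mul(u, Add(8, u)))
Function('U')(c) = Add(27, c) (Function('U')(c) = Add(c, 27) = Add(27, c))
Pow(Add(Add(Add(16043, -7386), 13275), Function('U')(Function('p')(Function('R')(0)))), Rational(1, 2)) = Pow(Add(Add(Add(16043, -7386), 13275), Add(27, Mul(0, Add(8, 0)))), Rational(1, 2)) = Pow(Add(Add(8657, 13275), Add(27, Mul(0, 8))), Rational(1, 2)) = Pow(Add(21932, Add(27, 0)), Rational(1, 2)) = Pow(Add(21932, 27), Rational(1, 2)) = Pow(21959, Rational(1, 2))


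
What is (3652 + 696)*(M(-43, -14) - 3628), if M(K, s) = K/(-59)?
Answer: -930511132/59 ≈ -1.5771e+7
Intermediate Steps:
M(K, s) = -K/59 (M(K, s) = K*(-1/59) = -K/59)
(3652 + 696)*(M(-43, -14) - 3628) = (3652 + 696)*(-1/59*(-43) - 3628) = 4348*(43/59 - 3628) = 4348*(-214009/59) = -930511132/59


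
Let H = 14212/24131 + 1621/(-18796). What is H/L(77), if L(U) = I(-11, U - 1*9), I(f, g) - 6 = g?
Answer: 228012401/33563904424 ≈ 0.0067934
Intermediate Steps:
I(f, g) = 6 + g
L(U) = -3 + U (L(U) = 6 + (U - 1*9) = 6 + (U - 9) = 6 + (-9 + U) = -3 + U)
H = 228012401/453566276 (H = 14212*(1/24131) + 1621*(-1/18796) = 14212/24131 - 1621/18796 = 228012401/453566276 ≈ 0.50271)
H/L(77) = 228012401/(453566276*(-3 + 77)) = (228012401/453566276)/74 = (228012401/453566276)*(1/74) = 228012401/33563904424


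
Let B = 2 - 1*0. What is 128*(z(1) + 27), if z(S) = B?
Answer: 3712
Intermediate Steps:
B = 2 (B = 2 + 0 = 2)
z(S) = 2
128*(z(1) + 27) = 128*(2 + 27) = 128*29 = 3712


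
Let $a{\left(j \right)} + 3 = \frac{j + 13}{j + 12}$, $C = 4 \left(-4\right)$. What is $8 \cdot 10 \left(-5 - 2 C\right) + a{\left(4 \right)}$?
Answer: $\frac{34529}{16} \approx 2158.1$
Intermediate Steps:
$C = -16$
$a{\left(j \right)} = -3 + \frac{13 + j}{12 + j}$ ($a{\left(j \right)} = -3 + \frac{j + 13}{j + 12} = -3 + \frac{13 + j}{12 + j}$)
$8 \cdot 10 \left(-5 - 2 C\right) + a{\left(4 \right)} = 8 \cdot 10 \left(-5 - -32\right) + \frac{-23 - 8}{12 + 4} = 80 \left(-5 + 32\right) + \frac{-23 - 8}{16} = 80 \cdot 27 + \frac{1}{16} \left(-31\right) = 2160 - \frac{31}{16} = \frac{34529}{16}$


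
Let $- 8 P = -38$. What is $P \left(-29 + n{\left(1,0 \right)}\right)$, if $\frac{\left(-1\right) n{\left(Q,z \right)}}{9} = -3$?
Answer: $- \frac{19}{2} \approx -9.5$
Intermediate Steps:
$P = \frac{19}{4}$ ($P = \left(- \frac{1}{8}\right) \left(-38\right) = \frac{19}{4} \approx 4.75$)
$n{\left(Q,z \right)} = 27$ ($n{\left(Q,z \right)} = \left(-9\right) \left(-3\right) = 27$)
$P \left(-29 + n{\left(1,0 \right)}\right) = \frac{19 \left(-29 + 27\right)}{4} = \frac{19}{4} \left(-2\right) = - \frac{19}{2}$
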